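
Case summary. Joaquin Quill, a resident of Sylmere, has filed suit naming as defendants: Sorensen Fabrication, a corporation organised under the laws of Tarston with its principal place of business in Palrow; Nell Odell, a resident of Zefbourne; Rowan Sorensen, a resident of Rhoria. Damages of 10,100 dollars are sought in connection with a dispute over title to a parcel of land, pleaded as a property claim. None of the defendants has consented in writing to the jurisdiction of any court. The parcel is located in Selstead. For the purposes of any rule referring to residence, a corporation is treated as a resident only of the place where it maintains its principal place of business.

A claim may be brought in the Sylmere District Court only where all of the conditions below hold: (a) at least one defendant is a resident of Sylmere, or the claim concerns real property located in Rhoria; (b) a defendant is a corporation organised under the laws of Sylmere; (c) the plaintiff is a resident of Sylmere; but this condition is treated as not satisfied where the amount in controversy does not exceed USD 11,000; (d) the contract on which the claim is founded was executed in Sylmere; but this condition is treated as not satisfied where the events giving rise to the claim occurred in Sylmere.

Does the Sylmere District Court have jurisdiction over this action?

No

The Sylmere District Court:
  (a) No defendant resides in Sylmere (they reside in Palrow, Zefbourne, Rhoria); the property lies in Selstead, not Rhoria — none of the alternatives is met. Not satisfied.
  (b) The corporate defendant(s) are organised in Tarston, not Sylmere. Not met.
  (c) The plaintiff resides in Sylmere. But the carve-out bites: the amount in controversy is $10,100, within the USD 11,000 ceiling. Not met.
  (d) No contract (and hence no place of execution) is alleged. Not met.
  → Not every requirement is met — no jurisdiction.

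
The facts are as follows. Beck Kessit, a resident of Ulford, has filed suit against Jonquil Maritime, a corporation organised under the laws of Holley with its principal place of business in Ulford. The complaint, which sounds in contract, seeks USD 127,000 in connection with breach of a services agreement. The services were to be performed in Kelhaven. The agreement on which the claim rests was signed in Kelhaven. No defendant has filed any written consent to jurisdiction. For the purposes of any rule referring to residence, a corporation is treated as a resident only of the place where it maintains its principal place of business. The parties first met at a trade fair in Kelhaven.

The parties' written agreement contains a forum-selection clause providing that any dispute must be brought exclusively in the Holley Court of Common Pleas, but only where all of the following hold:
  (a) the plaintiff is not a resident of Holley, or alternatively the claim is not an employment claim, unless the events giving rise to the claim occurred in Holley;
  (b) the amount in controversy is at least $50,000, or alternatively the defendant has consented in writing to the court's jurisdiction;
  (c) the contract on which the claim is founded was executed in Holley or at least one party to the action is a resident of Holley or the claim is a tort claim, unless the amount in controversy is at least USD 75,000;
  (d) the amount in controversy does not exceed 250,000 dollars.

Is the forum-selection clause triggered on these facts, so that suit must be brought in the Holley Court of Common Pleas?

The Holley Court of Common Pleas:
  (a) The plaintiff resides in Ulford, which is not Holley, so this disjunct is met. Condition met.
  (b) The amount in controversy is $127,000, which meets the $50,000 floor, which satisfies one of the alternatives. Condition met.
  (c) The contract was executed in Kelhaven, not Holley; no party resides in Holley; the claim is a contract claim, not a tort claim — every alternative fails. The proviso rescues it, though: the amount in controversy is 127,000 dollars, which meets the $75,000 floor. Condition met.
  (d) The amount in controversy is 127,000 dollars, within the USD 250,000 ceiling. Met.
  → Forum clause is triggered.

Yes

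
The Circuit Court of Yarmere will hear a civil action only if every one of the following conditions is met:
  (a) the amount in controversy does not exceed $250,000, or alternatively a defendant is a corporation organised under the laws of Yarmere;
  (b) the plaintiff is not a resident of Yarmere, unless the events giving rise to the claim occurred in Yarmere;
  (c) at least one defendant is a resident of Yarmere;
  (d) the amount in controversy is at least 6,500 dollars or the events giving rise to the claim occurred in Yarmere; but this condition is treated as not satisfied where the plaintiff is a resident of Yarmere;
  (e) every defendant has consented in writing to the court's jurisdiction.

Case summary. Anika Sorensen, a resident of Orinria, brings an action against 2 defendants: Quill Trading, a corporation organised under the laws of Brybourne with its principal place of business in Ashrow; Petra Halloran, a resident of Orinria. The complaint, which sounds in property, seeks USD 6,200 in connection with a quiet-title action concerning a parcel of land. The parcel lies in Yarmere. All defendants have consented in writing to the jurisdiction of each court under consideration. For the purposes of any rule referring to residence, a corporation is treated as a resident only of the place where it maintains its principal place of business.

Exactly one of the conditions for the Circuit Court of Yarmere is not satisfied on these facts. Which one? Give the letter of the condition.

The Circuit Court of Yarmere:
  (a) The amount in controversy is USD 6,200, within the USD 250,000 ceiling, so one alternative holds. Condition met.
  (b) The plaintiff resides in Orinria, which is not Yarmere. Condition met.
  (c) No defendant resides in Yarmere (they reside in Ashrow, Orinria). Not satisfied.
  (d) The operative events occurred in Yarmere, which satisfies one of the alternatives. And the carve-out is inapplicable — the plaintiff resides in Orinria, not Yarmere. Satisfied.
  (e) Every defendant has filed written consent. Satisfied.
Only condition (c) fails.

(c)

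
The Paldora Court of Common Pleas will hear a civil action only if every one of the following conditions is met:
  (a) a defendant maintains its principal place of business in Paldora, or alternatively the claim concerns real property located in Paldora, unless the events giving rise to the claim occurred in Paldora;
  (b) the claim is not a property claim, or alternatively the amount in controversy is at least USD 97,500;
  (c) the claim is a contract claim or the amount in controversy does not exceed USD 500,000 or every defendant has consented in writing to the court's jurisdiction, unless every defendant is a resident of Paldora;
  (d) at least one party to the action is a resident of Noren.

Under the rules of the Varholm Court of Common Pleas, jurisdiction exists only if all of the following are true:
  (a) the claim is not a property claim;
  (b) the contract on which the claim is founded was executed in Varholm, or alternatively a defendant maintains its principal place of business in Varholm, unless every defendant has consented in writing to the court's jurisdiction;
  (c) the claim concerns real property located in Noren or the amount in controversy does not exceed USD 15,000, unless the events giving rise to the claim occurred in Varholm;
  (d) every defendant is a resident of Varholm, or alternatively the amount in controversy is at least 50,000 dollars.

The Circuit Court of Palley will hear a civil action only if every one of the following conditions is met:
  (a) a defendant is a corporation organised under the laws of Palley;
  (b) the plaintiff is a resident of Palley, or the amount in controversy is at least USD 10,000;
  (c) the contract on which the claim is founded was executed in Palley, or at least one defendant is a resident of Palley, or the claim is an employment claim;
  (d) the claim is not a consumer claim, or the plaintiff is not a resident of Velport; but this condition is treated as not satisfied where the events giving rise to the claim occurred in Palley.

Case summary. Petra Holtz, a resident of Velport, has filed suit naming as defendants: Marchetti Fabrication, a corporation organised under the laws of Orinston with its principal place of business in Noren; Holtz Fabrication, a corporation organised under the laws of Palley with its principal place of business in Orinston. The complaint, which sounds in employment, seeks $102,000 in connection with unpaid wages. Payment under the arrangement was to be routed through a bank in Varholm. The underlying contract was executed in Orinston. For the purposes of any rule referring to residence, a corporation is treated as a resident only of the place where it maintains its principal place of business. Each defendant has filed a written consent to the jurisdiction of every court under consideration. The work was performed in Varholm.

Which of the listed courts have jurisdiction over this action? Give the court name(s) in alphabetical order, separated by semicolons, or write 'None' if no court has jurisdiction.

The Paldora Court of Common Pleas:
  (a) The corporate defendant(s) have their principal place of business in Noren, Orinston, not Paldora; the claim does not concern real property — every alternative fails. The proviso offers no rescue either, since the operative events occurred in Varholm, not Paldora. Not met.
  (b) The claim is an employment claim, not a property claim, which satisfies one of the alternatives. Condition met.
  (c) The amount in controversy is 102,000 dollars, within the 500,000 dollars ceiling, so this disjunct is met. Condition met.
  (d) Marchetti Fabrication resides in Noren. Met.
  → The court lacks jurisdiction.
The Varholm Court of Common Pleas:
  (a) The claim is an employment claim, not a property claim. Satisfied.
  (b) The contract was executed in Orinston, not Varholm; the corporate defendant(s) have their principal place of business in Noren, Orinston, not Varholm — none of the alternatives is met. However, every defendant has filed written consent, so the 'unless' proviso supplies this condition. Satisfied.
  (c) The claim does not concern real property; the amount in controversy is 102,000 dollars, above the USD 15,000 ceiling — no alternative holds. The proviso rescues it, though: the operative events occurred in Varholm. Condition met.
  (d) The amount in controversy is $102,000, which meets the 50,000 dollars floor, which satisfies one of the alternatives. Condition met.
  → Every requirement is satisfied — jurisdiction.
The Circuit Court of Palley:
  (a) Holtz Fabrication is organised under the laws of Palley. Met.
  (b) The amount in controversy is 102,000 dollars, which meets the 10,000 dollars floor, which satisfies one of the alternatives. Condition met.
  (c) The claim is an employment claim, so this disjunct is met. Satisfied.
  (d) The claim is an employment claim, not a consumer claim — that alternative is enough. And the carve-out is inapplicable — the operative events occurred in Varholm, not Palley. Met.
  → All conditions met; jurisdiction exists.

the Circuit Court of Palley; the Varholm Court of Common Pleas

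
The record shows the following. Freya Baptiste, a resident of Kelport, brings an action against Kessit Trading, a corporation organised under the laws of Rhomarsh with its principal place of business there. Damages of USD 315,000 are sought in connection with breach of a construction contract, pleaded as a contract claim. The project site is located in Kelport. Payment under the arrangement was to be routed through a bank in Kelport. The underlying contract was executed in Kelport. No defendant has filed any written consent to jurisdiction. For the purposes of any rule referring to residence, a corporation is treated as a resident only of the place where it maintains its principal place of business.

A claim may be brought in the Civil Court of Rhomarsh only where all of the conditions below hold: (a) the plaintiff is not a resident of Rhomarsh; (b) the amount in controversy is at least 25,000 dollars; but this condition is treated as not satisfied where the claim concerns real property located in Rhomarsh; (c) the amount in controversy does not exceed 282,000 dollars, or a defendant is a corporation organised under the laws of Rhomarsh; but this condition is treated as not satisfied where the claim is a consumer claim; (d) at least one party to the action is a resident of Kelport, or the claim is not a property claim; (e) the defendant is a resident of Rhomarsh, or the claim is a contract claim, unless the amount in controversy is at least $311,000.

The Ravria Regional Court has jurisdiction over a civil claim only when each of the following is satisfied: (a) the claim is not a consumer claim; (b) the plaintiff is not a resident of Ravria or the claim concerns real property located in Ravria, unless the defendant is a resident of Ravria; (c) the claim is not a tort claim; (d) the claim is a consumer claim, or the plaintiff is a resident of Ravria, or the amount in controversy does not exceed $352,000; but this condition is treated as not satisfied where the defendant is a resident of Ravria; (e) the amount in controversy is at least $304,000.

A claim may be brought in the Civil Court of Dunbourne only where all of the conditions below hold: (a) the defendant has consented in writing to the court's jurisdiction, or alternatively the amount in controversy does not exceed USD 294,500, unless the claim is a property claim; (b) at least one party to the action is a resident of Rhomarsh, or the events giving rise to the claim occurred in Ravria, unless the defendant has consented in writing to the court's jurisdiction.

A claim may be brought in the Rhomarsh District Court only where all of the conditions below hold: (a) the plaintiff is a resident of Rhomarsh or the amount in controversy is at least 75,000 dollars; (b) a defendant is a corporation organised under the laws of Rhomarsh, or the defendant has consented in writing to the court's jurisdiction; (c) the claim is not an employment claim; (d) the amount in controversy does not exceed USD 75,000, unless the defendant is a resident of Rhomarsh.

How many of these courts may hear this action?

3

The Civil Court of Rhomarsh:
  (a) The plaintiff resides in Kelport, which is not Rhomarsh. Met.
  (b) The amount in controversy is $315,000, which meets the $25,000 floor. The exception is not triggered, since the claim does not concern real property. Condition met.
  (c) Kessit Trading is organised under the laws of Rhomarsh — that alternative is enough. And the carve-out is inapplicable — the claim is a contract claim, not a consumer claim. Satisfied.
  (d) Freya Baptiste resides in Kelport — that alternative is enough. Condition met.
  (e) The defendant resides in Rhomarsh, so one alternative holds. Met.
  → The court has jurisdiction.
The Ravria Regional Court:
  (a) The claim is a contract claim, not a consumer claim. Satisfied.
  (b) The plaintiff resides in Kelport, which is not Ravria, so one alternative holds. Condition met.
  (c) The claim is a contract claim, not a tort claim. Satisfied.
  (d) The amount in controversy is 315,000 dollars, within the 352,000 dollars ceiling — that alternative is enough. The carve-out does not apply: the defendant resides in Rhomarsh, not Ravria. Satisfied.
  (e) The amount in controversy is $315,000, which meets the $304,000 floor. Condition met.
  → The court has jurisdiction.
The Civil Court of Dunbourne:
  (a) No such written consent has been filed; the amount in controversy is 315,000 dollars, above the 294,500 dollars ceiling — no alternative holds. Nor does the 'unless' clause help: the claim is a contract claim, not a property claim. Fails.
  (b) Kessit Trading resides in Rhomarsh, so this disjunct is met. Condition met.
  → No jurisdiction.
The Rhomarsh District Court:
  (a) The amount in controversy is USD 315,000, which meets the $75,000 floor — that alternative is enough. Satisfied.
  (b) Kessit Trading is organised under the laws of Rhomarsh, which satisfies one of the alternatives. Met.
  (c) The claim is a contract claim, not an employment claim. Met.
  (d) The amount in controversy is $315,000, above the USD 75,000 ceiling. But the defendant resides in Rhomarsh, and the 'unless' clause therefore excuses the requirement. Met.
  → The court has jurisdiction.
Courts with jurisdiction: the Civil Court of Rhomarsh, the Ravria Regional Court, the Rhomarsh District Court — 3 in total.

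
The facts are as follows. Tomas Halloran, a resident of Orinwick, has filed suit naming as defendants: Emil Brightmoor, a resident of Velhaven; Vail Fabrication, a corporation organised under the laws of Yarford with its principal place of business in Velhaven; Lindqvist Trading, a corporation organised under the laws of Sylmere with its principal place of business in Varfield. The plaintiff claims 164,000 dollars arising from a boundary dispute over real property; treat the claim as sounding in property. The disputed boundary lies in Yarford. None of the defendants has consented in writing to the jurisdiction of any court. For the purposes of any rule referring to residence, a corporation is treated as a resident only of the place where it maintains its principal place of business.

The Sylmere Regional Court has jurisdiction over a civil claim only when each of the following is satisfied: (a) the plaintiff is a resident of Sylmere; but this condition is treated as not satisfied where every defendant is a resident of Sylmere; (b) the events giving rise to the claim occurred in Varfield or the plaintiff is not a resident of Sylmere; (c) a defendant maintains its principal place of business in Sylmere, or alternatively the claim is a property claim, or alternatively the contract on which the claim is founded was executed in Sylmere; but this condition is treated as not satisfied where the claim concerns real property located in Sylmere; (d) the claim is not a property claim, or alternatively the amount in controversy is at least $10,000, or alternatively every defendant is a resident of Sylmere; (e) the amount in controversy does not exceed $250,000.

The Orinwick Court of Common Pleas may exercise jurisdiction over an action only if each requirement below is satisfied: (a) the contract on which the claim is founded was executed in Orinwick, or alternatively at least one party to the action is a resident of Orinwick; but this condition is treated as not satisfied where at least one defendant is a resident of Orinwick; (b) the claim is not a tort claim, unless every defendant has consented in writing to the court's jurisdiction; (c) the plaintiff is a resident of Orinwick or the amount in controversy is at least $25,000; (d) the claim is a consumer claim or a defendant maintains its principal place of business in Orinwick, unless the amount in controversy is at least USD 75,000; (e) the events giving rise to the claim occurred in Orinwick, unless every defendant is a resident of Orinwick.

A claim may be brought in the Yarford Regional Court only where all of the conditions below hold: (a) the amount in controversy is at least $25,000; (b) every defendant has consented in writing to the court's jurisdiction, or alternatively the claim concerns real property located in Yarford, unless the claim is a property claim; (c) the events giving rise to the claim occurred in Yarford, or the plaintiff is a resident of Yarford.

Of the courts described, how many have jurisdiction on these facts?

1

The Sylmere Regional Court:
  (a) The plaintiff resides in Orinwick, not Sylmere. Condition not met.
  (b) The plaintiff resides in Orinwick, which is not Sylmere, so this disjunct is met. Met.
  (c) The claim is a property claim — that alternative is enough. The carve-out does not apply: the property lies in Yarford, not Sylmere. Condition met.
  (d) The amount in controversy is $164,000, which meets the USD 10,000 floor, so this disjunct is met. Condition met.
  (e) The amount in controversy is 164,000 dollars, within the USD 250,000 ceiling. Met.
  → Not every requirement is met — no jurisdiction.
The Orinwick Court of Common Pleas:
  (a) Tomas Halloran resides in Orinwick — that alternative is enough. And the carve-out is inapplicable — no defendant resides in Orinwick (they reside in Velhaven, Velhaven, Varfield). Satisfied.
  (b) The claim is a property claim, not a tort claim. Satisfied.
  (c) The plaintiff resides in Orinwick, which satisfies one of the alternatives. Met.
  (d) The claim is a property claim, not a consumer claim; the corporate defendant(s) have their principal place of business in Varfield, Velhaven, not Orinwick — no alternative holds. However, the amount in controversy is USD 164,000, which meets the $75,000 floor, so the 'unless' proviso supplies this condition. Met.
  (e) The operative events occurred in Yarford, not Orinwick. Nor does the 'unless' clause help: the defendants reside as follows — Emil Brightmoor in Velhaven, Vail Fabrication in Velhaven, Lindqvist Trading in Varfield — not all in Orinwick. Not satisfied.
  → No jurisdiction.
The Yarford Regional Court:
  (a) The amount in controversy is 164,000 dollars, which meets the $25,000 floor. Satisfied.
  (b) The property lies in Yarford, so one alternative holds. Met.
  (c) The operative events occurred in Yarford, so one alternative holds. Satisfied.
  → The court has jurisdiction.
Courts with jurisdiction: the Yarford Regional Court — 1 in total.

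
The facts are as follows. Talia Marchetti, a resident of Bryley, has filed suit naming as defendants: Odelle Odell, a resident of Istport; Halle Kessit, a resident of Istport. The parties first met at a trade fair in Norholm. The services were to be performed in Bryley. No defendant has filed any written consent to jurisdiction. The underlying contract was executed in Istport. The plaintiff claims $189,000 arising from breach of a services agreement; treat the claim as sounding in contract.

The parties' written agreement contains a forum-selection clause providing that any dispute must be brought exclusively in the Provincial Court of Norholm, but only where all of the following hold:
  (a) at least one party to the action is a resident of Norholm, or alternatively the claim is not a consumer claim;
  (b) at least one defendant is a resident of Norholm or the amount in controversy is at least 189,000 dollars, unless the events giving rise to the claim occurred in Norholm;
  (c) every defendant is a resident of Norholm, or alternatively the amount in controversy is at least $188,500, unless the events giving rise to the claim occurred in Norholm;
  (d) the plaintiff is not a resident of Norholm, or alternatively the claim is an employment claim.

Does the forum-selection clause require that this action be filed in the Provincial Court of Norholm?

Yes

The Provincial Court of Norholm:
  (a) The claim is a contract claim, not a consumer claim, so this disjunct is met. Satisfied.
  (b) The amount in controversy is 189,000 dollars, which meets the USD 189,000 floor, so one alternative holds. Satisfied.
  (c) The amount in controversy is 189,000 dollars, which meets the USD 188,500 floor — that alternative is enough. Met.
  (d) The plaintiff resides in Bryley, which is not Norholm, which satisfies one of the alternatives. Met.
  → The clause applies.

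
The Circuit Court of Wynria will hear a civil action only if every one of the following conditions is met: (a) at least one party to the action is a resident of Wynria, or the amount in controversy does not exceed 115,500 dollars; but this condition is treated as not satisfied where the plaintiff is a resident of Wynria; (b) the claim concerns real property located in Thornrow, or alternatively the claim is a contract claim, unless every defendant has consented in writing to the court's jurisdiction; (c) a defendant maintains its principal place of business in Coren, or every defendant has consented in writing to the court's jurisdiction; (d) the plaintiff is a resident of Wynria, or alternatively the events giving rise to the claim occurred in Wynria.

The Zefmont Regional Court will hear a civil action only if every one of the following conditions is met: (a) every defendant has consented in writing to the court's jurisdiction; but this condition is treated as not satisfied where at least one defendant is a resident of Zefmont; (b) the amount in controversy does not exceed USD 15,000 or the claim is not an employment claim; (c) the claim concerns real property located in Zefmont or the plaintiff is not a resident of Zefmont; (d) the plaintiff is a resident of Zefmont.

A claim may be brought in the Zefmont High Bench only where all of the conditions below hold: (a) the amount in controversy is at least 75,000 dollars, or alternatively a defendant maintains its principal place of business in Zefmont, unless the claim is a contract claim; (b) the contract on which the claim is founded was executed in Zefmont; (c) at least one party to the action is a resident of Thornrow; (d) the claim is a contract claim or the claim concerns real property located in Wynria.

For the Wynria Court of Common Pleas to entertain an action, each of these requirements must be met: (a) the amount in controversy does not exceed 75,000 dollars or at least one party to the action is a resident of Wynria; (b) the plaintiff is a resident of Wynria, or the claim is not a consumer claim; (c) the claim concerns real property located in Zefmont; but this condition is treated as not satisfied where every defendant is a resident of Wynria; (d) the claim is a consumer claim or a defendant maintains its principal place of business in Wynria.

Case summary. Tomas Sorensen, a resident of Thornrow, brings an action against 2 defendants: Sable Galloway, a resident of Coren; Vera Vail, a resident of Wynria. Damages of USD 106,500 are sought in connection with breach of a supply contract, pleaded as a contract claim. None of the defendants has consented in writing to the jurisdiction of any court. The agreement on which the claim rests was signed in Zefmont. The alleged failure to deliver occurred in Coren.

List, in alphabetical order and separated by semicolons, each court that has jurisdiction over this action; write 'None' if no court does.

The Circuit Court of Wynria:
  (a) Vera Vail resides in Wynria, so one alternative holds. And the carve-out is inapplicable — the plaintiff resides in Thornrow, not Wynria. Condition met.
  (b) The claim is a contract claim, so this disjunct is met. Satisfied.
  (c) No defendant is a corporation; no such written consent has been filed — none of the alternatives is met. Fails.
  (d) The plaintiff resides in Thornrow, not Wynria; the operative events occurred in Coren, not Wynria — none of the alternatives is met. Fails.
  → Not every requirement is met — no jurisdiction.
The Zefmont Regional Court:
  (a) No such written consent has been filed. Not satisfied.
  (b) The claim is a contract claim, not an employment claim, so this disjunct is met. Condition met.
  (c) The plaintiff resides in Thornrow, which is not Zefmont, which satisfies one of the alternatives. Met.
  (d) The plaintiff resides in Thornrow, not Zefmont. Condition not met.
  → At least one condition fails; no jurisdiction.
The Zefmont High Bench:
  (a) The amount in controversy is 106,500 dollars, which meets the $75,000 floor, so one alternative holds. Met.
  (b) The contract was executed in Zefmont. Met.
  (c) Tomas Sorensen resides in Thornrow. Satisfied.
  (d) The claim is a contract claim, so this disjunct is met. Satisfied.
  → All conditions met; jurisdiction exists.
The Wynria Court of Common Pleas:
  (a) Vera Vail resides in Wynria — that alternative is enough. Condition met.
  (b) The claim is a contract claim, not a consumer claim, which satisfies one of the alternatives. Met.
  (c) The claim does not concern real property. Fails.
  (d) The claim is a contract claim, not a consumer claim; no defendant is a corporation — none of the alternatives is met. Condition not met.
  → At least one condition fails; no jurisdiction.

the Zefmont High Bench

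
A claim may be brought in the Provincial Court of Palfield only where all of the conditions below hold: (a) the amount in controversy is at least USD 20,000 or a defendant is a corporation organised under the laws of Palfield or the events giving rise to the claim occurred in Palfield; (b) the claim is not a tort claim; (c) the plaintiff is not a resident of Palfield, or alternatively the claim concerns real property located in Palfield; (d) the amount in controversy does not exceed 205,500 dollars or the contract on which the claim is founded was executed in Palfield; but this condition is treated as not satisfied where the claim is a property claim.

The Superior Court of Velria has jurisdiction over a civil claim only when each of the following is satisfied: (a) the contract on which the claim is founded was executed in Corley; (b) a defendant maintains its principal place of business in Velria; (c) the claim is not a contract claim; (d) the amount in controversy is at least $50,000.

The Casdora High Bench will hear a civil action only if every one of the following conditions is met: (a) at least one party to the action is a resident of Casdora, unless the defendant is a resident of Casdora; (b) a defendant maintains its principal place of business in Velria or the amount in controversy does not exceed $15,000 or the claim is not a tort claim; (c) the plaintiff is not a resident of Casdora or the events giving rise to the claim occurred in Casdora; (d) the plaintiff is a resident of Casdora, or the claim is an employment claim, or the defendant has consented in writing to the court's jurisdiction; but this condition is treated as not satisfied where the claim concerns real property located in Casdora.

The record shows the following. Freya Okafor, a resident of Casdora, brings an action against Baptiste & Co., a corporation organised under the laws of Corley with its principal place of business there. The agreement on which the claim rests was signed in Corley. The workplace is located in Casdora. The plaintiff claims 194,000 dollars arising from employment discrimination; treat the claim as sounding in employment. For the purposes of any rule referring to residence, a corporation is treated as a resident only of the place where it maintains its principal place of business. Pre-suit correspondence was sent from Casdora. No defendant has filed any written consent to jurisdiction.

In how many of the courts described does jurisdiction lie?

2

The Provincial Court of Palfield:
  (a) The amount in controversy is 194,000 dollars, which meets the USD 20,000 floor, so one alternative holds. Condition met.
  (b) The claim is an employment claim, not a tort claim. Satisfied.
  (c) The plaintiff resides in Casdora, which is not Palfield, so one alternative holds. Satisfied.
  (d) The amount in controversy is USD 194,000, within the $205,500 ceiling, which satisfies one of the alternatives. The carve-out does not apply: the claim is an employment claim, not a property claim. Condition met.
  → Every requirement is satisfied — jurisdiction.
The Superior Court of Velria:
  (a) The contract was executed in Corley. Satisfied.
  (b) The corporate defendant(s) have their principal place of business in Corley, not Velria. Condition not met.
  (c) The claim is an employment claim, not a contract claim. Met.
  (d) The amount in controversy is 194,000 dollars, which meets the 50,000 dollars floor. Satisfied.
  → No jurisdiction.
The Casdora High Bench:
  (a) Freya Okafor resides in Casdora. Condition met.
  (b) The claim is an employment claim, not a tort claim — that alternative is enough. Satisfied.
  (c) The operative events occurred in Casdora, which satisfies one of the alternatives. Met.
  (d) The plaintiff resides in Casdora, which satisfies one of the alternatives. The exception is not triggered, since the claim does not concern real property. Met.
  → All conditions met; jurisdiction exists.
Courts with jurisdiction: the Provincial Court of Palfield, the Casdora High Bench — 2 in total.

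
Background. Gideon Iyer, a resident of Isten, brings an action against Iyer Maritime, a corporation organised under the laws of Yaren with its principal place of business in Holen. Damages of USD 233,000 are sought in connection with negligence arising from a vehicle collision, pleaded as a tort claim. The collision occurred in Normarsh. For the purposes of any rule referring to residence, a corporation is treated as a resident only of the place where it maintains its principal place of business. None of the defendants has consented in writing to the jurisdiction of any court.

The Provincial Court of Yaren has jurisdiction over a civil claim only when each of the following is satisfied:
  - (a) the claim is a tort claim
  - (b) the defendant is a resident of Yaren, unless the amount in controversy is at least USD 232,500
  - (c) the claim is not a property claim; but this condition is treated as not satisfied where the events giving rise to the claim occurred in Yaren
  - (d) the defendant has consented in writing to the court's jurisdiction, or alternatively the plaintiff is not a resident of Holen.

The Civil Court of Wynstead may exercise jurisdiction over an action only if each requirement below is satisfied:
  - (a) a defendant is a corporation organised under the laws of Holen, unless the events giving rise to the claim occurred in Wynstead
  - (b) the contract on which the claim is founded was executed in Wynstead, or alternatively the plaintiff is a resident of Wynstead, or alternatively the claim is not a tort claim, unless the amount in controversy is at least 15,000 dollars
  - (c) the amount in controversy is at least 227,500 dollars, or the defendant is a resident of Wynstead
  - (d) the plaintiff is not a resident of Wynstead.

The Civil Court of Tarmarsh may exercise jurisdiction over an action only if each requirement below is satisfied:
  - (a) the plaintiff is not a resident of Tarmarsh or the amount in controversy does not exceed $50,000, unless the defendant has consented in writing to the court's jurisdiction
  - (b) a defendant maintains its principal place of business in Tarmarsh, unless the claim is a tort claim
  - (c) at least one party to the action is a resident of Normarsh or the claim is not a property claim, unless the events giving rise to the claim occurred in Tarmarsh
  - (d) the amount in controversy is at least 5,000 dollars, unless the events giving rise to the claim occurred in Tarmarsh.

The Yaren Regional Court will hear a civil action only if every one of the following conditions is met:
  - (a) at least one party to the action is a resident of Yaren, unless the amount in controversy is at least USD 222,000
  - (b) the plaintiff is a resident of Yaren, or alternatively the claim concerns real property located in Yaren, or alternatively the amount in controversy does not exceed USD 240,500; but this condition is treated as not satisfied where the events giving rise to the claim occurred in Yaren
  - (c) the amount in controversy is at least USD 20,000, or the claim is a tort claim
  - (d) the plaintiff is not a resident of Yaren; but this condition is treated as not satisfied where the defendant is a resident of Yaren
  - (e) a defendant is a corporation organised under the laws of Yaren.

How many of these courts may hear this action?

The Provincial Court of Yaren:
  (a) The claim is a tort claim. Met.
  (b) The defendant resides in Holen, not Yaren. The proviso rescues it, though: the amount in controversy is $233,000, which meets the USD 232,500 floor. Satisfied.
  (c) The claim is a tort claim, not a property claim. The carve-out does not apply: the operative events occurred in Normarsh, not Yaren. Condition met.
  (d) The plaintiff resides in Isten, which is not Holen — that alternative is enough. Condition met.
  → The court has jurisdiction.
The Civil Court of Wynstead:
  (a) The corporate defendant(s) are organised in Yaren, not Holen. And the operative events occurred in Normarsh, not Wynstead, so the proviso does not save it. Fails.
  (b) No contract (and hence no place of execution) is alleged; the plaintiff resides in Isten, not Wynstead; the claim is a tort claim — no alternative holds. However, the amount in controversy is $233,000, which meets the $15,000 floor, so the 'unless' proviso supplies this condition. Satisfied.
  (c) The amount in controversy is USD 233,000, which meets the 227,500 dollars floor, which satisfies one of the alternatives. Met.
  (d) The plaintiff resides in Isten, which is not Wynstead. Met.
  → No jurisdiction.
The Civil Court of Tarmarsh:
  (a) The plaintiff resides in Isten, which is not Tarmarsh, which satisfies one of the alternatives. Met.
  (b) The corporate defendant(s) have their principal place of business in Holen, not Tarmarsh. The proviso rescues it, though: the claim is a tort claim. Met.
  (c) The claim is a tort claim, not a property claim — that alternative is enough. Condition met.
  (d) The amount in controversy is $233,000, which meets the 5,000 dollars floor. Met.
  → Every requirement is satisfied — jurisdiction.
The Yaren Regional Court:
  (a) No party resides in Yaren. But the amount in controversy is USD 233,000, which meets the $222,000 floor, and the 'unless' clause therefore excuses the requirement. Met.
  (b) The amount in controversy is $233,000, within the 240,500 dollars ceiling — that alternative is enough. And the carve-out is inapplicable — the operative events occurred in Normarsh, not Yaren. Met.
  (c) The amount in controversy is USD 233,000, which meets the USD 20,000 floor, which satisfies one of the alternatives. Met.
  (d) The plaintiff resides in Isten, which is not Yaren. The exception is not triggered, since the defendant resides in Holen, not Yaren. Satisfied.
  (e) Iyer Maritime is organised under the laws of Yaren. Met.
  → Every requirement is satisfied — jurisdiction.
Courts with jurisdiction: the Provincial Court of Yaren, the Civil Court of Tarmarsh, the Yaren Regional Court — 3 in total.

3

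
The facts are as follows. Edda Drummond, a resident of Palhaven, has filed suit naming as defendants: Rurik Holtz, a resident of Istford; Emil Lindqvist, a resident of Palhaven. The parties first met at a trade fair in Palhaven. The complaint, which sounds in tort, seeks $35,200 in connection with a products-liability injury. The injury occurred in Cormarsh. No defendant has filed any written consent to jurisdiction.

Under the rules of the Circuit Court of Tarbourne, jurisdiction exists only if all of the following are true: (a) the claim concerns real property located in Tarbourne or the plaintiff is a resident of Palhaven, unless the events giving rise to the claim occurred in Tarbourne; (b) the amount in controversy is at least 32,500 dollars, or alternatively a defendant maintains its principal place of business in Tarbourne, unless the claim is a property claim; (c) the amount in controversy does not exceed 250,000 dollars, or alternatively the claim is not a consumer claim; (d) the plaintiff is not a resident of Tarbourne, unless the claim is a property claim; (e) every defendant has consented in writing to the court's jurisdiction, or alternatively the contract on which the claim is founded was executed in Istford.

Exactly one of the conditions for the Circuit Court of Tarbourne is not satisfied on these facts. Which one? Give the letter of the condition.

The Circuit Court of Tarbourne:
  (a) The plaintiff resides in Palhaven, so this disjunct is met. Satisfied.
  (b) The amount in controversy is USD 35,200, which meets the USD 32,500 floor, so this disjunct is met. Satisfied.
  (c) The amount in controversy is USD 35,200, within the $250,000 ceiling — that alternative is enough. Met.
  (d) The plaintiff resides in Palhaven, which is not Tarbourne. Met.
  (e) No such written consent has been filed; no contract (and hence no place of execution) is alleged — no alternative holds. Not met.
Only condition (e) fails.

(e)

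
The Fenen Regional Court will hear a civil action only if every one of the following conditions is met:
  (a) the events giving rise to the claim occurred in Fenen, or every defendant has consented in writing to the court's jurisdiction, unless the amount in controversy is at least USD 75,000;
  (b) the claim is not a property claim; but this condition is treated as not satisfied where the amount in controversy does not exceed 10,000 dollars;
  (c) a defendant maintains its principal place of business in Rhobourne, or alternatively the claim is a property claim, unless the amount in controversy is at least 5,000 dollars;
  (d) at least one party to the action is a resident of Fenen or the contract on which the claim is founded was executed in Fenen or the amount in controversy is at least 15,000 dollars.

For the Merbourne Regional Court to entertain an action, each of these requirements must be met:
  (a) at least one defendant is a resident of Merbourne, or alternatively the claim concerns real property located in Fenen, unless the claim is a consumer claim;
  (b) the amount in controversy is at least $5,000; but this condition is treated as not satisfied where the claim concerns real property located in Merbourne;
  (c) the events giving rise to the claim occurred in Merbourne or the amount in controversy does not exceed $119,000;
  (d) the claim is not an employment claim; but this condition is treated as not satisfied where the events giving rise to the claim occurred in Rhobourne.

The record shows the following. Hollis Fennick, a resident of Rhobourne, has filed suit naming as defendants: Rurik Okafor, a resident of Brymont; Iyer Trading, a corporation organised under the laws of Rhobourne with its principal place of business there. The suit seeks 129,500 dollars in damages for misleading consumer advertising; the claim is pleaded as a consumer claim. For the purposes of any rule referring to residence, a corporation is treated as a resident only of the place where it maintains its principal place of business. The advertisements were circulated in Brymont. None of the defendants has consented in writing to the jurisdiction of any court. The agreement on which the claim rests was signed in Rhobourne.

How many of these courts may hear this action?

The Fenen Regional Court:
  (a) The operative events occurred in Brymont, not Fenen; no such written consent has been filed — none of the alternatives is met. However, the amount in controversy is USD 129,500, which meets the USD 75,000 floor, so the 'unless' proviso supplies this condition. Met.
  (b) The claim is a consumer claim, not a property claim. The carve-out does not apply: the amount in controversy is $129,500, above the USD 10,000 ceiling. Met.
  (c) Iyer Trading has its principal place of business in Rhobourne — that alternative is enough. Satisfied.
  (d) The amount in controversy is $129,500, which meets the 15,000 dollars floor — that alternative is enough. Condition met.
  → Jurisdiction lies.
The Merbourne Regional Court:
  (a) No defendant resides in Merbourne (they reside in Brymont, Rhobourne); the claim does not concern real property — every alternative fails. However, the claim is a consumer claim, so the 'unless' proviso supplies this condition. Met.
  (b) The amount in controversy is 129,500 dollars, which meets the USD 5,000 floor. And the carve-out is inapplicable — the claim does not concern real property. Condition met.
  (c) The operative events occurred in Brymont, not Merbourne; the amount in controversy is USD 129,500, above the 119,000 dollars ceiling — none of the alternatives is met. Fails.
  (d) The claim is a consumer claim, not an employment claim. The exception is not triggered, since the operative events occurred in Brymont, not Rhobourne. Met.
  → No jurisdiction.
Courts with jurisdiction: the Fenen Regional Court — 1 in total.

1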